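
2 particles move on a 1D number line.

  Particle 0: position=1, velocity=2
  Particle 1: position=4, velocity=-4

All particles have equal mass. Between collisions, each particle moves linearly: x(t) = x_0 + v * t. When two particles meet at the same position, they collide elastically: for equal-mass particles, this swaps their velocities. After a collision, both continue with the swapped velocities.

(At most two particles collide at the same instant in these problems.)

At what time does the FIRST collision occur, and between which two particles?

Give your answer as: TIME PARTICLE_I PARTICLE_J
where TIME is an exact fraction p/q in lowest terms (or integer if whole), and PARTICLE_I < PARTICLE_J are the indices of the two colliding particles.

Answer: 1/2 0 1

Derivation:
Pair (0,1): pos 1,4 vel 2,-4 -> gap=3, closing at 6/unit, collide at t=1/2
Earliest collision: t=1/2 between 0 and 1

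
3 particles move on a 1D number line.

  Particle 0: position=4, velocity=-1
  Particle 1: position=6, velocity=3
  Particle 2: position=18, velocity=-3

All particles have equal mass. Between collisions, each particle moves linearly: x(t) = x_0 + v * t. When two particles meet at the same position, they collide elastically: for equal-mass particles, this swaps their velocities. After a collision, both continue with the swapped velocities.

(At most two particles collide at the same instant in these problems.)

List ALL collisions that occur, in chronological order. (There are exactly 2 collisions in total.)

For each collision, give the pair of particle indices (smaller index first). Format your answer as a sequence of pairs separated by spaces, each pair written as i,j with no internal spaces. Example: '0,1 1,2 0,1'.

Collision at t=2: particles 1 and 2 swap velocities; positions: p0=2 p1=12 p2=12; velocities now: v0=-1 v1=-3 v2=3
Collision at t=7: particles 0 and 1 swap velocities; positions: p0=-3 p1=-3 p2=27; velocities now: v0=-3 v1=-1 v2=3

Answer: 1,2 0,1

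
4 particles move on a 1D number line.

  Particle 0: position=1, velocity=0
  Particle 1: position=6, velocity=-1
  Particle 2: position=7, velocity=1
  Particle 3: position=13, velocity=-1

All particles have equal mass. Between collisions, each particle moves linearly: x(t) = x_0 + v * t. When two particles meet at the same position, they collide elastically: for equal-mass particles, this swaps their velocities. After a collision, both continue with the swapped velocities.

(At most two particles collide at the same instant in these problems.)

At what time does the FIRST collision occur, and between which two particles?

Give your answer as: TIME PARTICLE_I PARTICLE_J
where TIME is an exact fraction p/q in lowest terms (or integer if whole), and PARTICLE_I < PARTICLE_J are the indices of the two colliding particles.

Pair (0,1): pos 1,6 vel 0,-1 -> gap=5, closing at 1/unit, collide at t=5
Pair (1,2): pos 6,7 vel -1,1 -> not approaching (rel speed -2 <= 0)
Pair (2,3): pos 7,13 vel 1,-1 -> gap=6, closing at 2/unit, collide at t=3
Earliest collision: t=3 between 2 and 3

Answer: 3 2 3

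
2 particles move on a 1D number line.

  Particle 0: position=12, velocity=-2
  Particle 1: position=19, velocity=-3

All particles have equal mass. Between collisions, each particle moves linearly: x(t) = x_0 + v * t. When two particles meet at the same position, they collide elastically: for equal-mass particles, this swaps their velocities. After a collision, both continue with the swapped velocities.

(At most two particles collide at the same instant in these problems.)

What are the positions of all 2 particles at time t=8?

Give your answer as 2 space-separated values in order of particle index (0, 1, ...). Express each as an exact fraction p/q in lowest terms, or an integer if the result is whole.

Answer: -5 -4

Derivation:
Collision at t=7: particles 0 and 1 swap velocities; positions: p0=-2 p1=-2; velocities now: v0=-3 v1=-2
Advance to t=8 (no further collisions before then); velocities: v0=-3 v1=-2; positions = -5 -4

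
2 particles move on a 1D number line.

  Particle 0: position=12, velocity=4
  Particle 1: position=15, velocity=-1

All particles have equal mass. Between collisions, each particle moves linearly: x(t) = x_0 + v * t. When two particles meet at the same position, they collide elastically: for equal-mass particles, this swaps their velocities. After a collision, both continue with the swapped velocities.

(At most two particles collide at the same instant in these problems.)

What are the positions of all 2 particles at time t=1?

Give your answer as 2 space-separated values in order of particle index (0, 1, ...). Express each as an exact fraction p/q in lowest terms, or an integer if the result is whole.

Collision at t=3/5: particles 0 and 1 swap velocities; positions: p0=72/5 p1=72/5; velocities now: v0=-1 v1=4
Advance to t=1 (no further collisions before then); velocities: v0=-1 v1=4; positions = 14 16

Answer: 14 16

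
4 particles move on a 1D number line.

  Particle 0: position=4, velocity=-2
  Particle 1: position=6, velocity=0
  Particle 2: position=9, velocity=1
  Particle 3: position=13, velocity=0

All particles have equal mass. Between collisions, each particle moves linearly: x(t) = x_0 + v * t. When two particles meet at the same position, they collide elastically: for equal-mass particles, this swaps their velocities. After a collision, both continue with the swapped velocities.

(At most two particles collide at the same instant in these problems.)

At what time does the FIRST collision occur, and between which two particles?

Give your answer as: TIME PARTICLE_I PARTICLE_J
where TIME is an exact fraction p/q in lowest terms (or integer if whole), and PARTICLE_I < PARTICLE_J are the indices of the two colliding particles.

Answer: 4 2 3

Derivation:
Pair (0,1): pos 4,6 vel -2,0 -> not approaching (rel speed -2 <= 0)
Pair (1,2): pos 6,9 vel 0,1 -> not approaching (rel speed -1 <= 0)
Pair (2,3): pos 9,13 vel 1,0 -> gap=4, closing at 1/unit, collide at t=4
Earliest collision: t=4 between 2 and 3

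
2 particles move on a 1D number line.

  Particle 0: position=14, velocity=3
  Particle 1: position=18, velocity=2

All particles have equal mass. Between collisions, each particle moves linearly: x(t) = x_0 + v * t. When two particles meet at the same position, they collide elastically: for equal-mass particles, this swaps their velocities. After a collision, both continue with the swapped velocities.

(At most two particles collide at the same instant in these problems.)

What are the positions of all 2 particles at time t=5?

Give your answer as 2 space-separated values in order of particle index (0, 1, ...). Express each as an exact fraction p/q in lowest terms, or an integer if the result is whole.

Answer: 28 29

Derivation:
Collision at t=4: particles 0 and 1 swap velocities; positions: p0=26 p1=26; velocities now: v0=2 v1=3
Advance to t=5 (no further collisions before then); velocities: v0=2 v1=3; positions = 28 29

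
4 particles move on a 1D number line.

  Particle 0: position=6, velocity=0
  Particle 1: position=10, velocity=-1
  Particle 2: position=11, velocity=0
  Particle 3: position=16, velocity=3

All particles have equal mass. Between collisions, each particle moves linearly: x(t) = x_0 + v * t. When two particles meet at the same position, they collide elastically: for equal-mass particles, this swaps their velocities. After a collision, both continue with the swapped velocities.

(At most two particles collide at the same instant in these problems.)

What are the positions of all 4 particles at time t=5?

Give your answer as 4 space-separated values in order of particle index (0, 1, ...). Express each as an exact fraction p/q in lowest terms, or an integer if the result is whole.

Answer: 5 6 11 31

Derivation:
Collision at t=4: particles 0 and 1 swap velocities; positions: p0=6 p1=6 p2=11 p3=28; velocities now: v0=-1 v1=0 v2=0 v3=3
Advance to t=5 (no further collisions before then); velocities: v0=-1 v1=0 v2=0 v3=3; positions = 5 6 11 31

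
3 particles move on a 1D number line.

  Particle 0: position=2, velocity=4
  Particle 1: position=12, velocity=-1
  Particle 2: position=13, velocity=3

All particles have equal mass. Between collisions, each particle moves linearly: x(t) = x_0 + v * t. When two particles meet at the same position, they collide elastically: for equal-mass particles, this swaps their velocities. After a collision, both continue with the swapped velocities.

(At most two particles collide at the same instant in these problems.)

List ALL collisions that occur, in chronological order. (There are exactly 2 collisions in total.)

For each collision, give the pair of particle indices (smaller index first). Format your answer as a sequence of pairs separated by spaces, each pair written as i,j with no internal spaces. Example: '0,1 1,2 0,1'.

Collision at t=2: particles 0 and 1 swap velocities; positions: p0=10 p1=10 p2=19; velocities now: v0=-1 v1=4 v2=3
Collision at t=11: particles 1 and 2 swap velocities; positions: p0=1 p1=46 p2=46; velocities now: v0=-1 v1=3 v2=4

Answer: 0,1 1,2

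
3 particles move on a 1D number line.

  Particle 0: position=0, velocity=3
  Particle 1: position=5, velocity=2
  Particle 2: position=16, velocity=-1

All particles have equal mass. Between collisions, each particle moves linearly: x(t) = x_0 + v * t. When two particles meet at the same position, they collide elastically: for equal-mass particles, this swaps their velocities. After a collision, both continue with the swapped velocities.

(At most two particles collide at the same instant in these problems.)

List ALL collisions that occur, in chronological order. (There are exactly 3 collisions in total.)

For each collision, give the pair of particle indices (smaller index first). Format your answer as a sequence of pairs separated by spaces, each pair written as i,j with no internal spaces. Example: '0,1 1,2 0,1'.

Collision at t=11/3: particles 1 and 2 swap velocities; positions: p0=11 p1=37/3 p2=37/3; velocities now: v0=3 v1=-1 v2=2
Collision at t=4: particles 0 and 1 swap velocities; positions: p0=12 p1=12 p2=13; velocities now: v0=-1 v1=3 v2=2
Collision at t=5: particles 1 and 2 swap velocities; positions: p0=11 p1=15 p2=15; velocities now: v0=-1 v1=2 v2=3

Answer: 1,2 0,1 1,2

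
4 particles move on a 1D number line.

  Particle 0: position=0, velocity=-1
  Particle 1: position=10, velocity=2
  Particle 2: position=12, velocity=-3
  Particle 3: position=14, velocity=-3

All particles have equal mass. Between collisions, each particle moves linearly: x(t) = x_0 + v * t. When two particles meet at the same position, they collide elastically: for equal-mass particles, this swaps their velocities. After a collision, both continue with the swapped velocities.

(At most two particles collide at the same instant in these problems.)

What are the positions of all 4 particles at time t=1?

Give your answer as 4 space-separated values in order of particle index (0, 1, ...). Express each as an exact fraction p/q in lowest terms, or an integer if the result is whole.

Answer: -1 9 11 12

Derivation:
Collision at t=2/5: particles 1 and 2 swap velocities; positions: p0=-2/5 p1=54/5 p2=54/5 p3=64/5; velocities now: v0=-1 v1=-3 v2=2 v3=-3
Collision at t=4/5: particles 2 and 3 swap velocities; positions: p0=-4/5 p1=48/5 p2=58/5 p3=58/5; velocities now: v0=-1 v1=-3 v2=-3 v3=2
Advance to t=1 (no further collisions before then); velocities: v0=-1 v1=-3 v2=-3 v3=2; positions = -1 9 11 12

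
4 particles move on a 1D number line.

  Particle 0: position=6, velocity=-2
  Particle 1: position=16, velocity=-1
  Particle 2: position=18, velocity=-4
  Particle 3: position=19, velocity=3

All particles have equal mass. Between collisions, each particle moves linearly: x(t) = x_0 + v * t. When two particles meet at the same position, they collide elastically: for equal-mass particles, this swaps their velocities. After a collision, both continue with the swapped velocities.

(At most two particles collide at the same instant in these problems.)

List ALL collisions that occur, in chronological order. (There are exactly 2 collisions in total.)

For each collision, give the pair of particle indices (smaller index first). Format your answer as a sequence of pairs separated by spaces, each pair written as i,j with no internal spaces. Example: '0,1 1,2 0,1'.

Answer: 1,2 0,1

Derivation:
Collision at t=2/3: particles 1 and 2 swap velocities; positions: p0=14/3 p1=46/3 p2=46/3 p3=21; velocities now: v0=-2 v1=-4 v2=-1 v3=3
Collision at t=6: particles 0 and 1 swap velocities; positions: p0=-6 p1=-6 p2=10 p3=37; velocities now: v0=-4 v1=-2 v2=-1 v3=3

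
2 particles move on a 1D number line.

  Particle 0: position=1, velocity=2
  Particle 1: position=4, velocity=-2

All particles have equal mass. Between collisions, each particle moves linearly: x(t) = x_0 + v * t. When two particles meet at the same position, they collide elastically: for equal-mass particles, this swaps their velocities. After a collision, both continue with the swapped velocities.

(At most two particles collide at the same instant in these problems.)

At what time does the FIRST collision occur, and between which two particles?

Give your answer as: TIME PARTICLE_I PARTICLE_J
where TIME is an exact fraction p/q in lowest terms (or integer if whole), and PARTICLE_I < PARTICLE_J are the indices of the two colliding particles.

Pair (0,1): pos 1,4 vel 2,-2 -> gap=3, closing at 4/unit, collide at t=3/4
Earliest collision: t=3/4 between 0 and 1

Answer: 3/4 0 1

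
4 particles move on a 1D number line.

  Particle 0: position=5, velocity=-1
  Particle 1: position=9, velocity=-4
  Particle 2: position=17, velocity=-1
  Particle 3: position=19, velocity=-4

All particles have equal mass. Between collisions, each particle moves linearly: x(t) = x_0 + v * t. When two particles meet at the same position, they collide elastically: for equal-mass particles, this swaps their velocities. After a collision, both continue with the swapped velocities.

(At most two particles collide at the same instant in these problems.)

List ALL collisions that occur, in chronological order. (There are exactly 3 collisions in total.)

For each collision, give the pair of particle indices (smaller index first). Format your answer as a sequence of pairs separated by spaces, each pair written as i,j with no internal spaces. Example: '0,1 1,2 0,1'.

Collision at t=2/3: particles 2 and 3 swap velocities; positions: p0=13/3 p1=19/3 p2=49/3 p3=49/3; velocities now: v0=-1 v1=-4 v2=-4 v3=-1
Collision at t=4/3: particles 0 and 1 swap velocities; positions: p0=11/3 p1=11/3 p2=41/3 p3=47/3; velocities now: v0=-4 v1=-1 v2=-4 v3=-1
Collision at t=14/3: particles 1 and 2 swap velocities; positions: p0=-29/3 p1=1/3 p2=1/3 p3=37/3; velocities now: v0=-4 v1=-4 v2=-1 v3=-1

Answer: 2,3 0,1 1,2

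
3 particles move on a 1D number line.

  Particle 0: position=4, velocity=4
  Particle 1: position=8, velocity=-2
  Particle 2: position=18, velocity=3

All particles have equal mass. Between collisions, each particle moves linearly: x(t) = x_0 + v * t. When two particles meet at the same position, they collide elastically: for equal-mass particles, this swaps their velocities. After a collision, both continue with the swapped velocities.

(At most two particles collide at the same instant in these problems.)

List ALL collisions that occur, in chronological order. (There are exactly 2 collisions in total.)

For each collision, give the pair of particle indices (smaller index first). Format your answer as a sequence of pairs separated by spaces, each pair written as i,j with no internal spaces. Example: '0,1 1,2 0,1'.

Answer: 0,1 1,2

Derivation:
Collision at t=2/3: particles 0 and 1 swap velocities; positions: p0=20/3 p1=20/3 p2=20; velocities now: v0=-2 v1=4 v2=3
Collision at t=14: particles 1 and 2 swap velocities; positions: p0=-20 p1=60 p2=60; velocities now: v0=-2 v1=3 v2=4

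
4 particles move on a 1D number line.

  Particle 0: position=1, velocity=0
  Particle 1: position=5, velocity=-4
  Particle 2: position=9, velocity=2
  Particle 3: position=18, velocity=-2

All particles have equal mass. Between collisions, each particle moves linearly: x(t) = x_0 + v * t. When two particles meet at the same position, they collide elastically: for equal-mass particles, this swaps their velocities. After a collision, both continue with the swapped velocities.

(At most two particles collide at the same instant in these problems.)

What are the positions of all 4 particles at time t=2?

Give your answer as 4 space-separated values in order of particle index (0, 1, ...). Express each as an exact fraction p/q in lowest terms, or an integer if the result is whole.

Collision at t=1: particles 0 and 1 swap velocities; positions: p0=1 p1=1 p2=11 p3=16; velocities now: v0=-4 v1=0 v2=2 v3=-2
Advance to t=2 (no further collisions before then); velocities: v0=-4 v1=0 v2=2 v3=-2; positions = -3 1 13 14

Answer: -3 1 13 14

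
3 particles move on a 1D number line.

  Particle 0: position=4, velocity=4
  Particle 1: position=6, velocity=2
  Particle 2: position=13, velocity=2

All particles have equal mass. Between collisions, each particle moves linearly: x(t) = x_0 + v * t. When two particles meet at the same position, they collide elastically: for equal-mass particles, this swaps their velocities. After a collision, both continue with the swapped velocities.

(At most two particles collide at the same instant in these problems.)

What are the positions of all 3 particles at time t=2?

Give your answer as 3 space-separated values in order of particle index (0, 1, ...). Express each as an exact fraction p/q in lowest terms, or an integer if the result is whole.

Collision at t=1: particles 0 and 1 swap velocities; positions: p0=8 p1=8 p2=15; velocities now: v0=2 v1=4 v2=2
Advance to t=2 (no further collisions before then); velocities: v0=2 v1=4 v2=2; positions = 10 12 17

Answer: 10 12 17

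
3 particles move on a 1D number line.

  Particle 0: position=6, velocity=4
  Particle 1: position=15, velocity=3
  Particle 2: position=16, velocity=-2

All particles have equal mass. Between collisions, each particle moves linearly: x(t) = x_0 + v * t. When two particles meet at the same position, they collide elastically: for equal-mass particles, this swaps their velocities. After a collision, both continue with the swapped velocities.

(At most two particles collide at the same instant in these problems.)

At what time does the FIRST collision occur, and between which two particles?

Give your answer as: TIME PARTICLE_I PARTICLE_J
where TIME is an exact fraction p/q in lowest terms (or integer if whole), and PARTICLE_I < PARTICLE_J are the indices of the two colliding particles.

Answer: 1/5 1 2

Derivation:
Pair (0,1): pos 6,15 vel 4,3 -> gap=9, closing at 1/unit, collide at t=9
Pair (1,2): pos 15,16 vel 3,-2 -> gap=1, closing at 5/unit, collide at t=1/5
Earliest collision: t=1/5 between 1 and 2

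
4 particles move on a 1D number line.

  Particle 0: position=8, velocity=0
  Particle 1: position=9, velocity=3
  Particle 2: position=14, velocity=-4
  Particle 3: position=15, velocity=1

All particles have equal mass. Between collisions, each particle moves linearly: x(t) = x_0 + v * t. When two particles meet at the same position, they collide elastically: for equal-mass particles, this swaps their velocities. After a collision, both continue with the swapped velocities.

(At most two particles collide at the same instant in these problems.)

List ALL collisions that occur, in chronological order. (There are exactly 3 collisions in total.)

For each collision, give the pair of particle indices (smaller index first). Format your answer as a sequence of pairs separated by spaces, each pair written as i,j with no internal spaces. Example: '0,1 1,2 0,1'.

Answer: 1,2 0,1 2,3

Derivation:
Collision at t=5/7: particles 1 and 2 swap velocities; positions: p0=8 p1=78/7 p2=78/7 p3=110/7; velocities now: v0=0 v1=-4 v2=3 v3=1
Collision at t=3/2: particles 0 and 1 swap velocities; positions: p0=8 p1=8 p2=27/2 p3=33/2; velocities now: v0=-4 v1=0 v2=3 v3=1
Collision at t=3: particles 2 and 3 swap velocities; positions: p0=2 p1=8 p2=18 p3=18; velocities now: v0=-4 v1=0 v2=1 v3=3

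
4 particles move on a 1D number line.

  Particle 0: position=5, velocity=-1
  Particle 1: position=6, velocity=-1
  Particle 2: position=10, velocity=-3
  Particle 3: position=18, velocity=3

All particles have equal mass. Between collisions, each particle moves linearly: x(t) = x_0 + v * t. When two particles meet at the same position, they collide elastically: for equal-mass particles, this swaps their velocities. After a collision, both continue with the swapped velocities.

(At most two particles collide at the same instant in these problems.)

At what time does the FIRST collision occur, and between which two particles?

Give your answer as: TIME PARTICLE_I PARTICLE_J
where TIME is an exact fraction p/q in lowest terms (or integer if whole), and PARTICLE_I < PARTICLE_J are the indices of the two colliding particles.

Pair (0,1): pos 5,6 vel -1,-1 -> not approaching (rel speed 0 <= 0)
Pair (1,2): pos 6,10 vel -1,-3 -> gap=4, closing at 2/unit, collide at t=2
Pair (2,3): pos 10,18 vel -3,3 -> not approaching (rel speed -6 <= 0)
Earliest collision: t=2 between 1 and 2

Answer: 2 1 2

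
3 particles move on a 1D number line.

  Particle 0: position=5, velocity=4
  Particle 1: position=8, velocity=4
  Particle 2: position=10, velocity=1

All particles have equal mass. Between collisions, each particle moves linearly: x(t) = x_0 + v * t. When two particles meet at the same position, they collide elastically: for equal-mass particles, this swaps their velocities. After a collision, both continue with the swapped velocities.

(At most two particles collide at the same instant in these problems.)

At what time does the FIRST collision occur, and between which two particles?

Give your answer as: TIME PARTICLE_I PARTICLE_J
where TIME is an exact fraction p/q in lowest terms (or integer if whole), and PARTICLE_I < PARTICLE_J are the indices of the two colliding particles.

Pair (0,1): pos 5,8 vel 4,4 -> not approaching (rel speed 0 <= 0)
Pair (1,2): pos 8,10 vel 4,1 -> gap=2, closing at 3/unit, collide at t=2/3
Earliest collision: t=2/3 between 1 and 2

Answer: 2/3 1 2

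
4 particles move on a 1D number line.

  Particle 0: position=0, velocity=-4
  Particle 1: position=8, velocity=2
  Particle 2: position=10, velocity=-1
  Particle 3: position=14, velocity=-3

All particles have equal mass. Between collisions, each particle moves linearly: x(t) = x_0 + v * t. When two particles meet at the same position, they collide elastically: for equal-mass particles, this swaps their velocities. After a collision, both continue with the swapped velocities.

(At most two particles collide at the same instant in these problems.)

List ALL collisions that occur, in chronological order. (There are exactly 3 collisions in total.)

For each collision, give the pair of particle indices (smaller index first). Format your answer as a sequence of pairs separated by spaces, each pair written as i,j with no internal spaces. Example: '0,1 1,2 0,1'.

Answer: 1,2 2,3 1,2

Derivation:
Collision at t=2/3: particles 1 and 2 swap velocities; positions: p0=-8/3 p1=28/3 p2=28/3 p3=12; velocities now: v0=-4 v1=-1 v2=2 v3=-3
Collision at t=6/5: particles 2 and 3 swap velocities; positions: p0=-24/5 p1=44/5 p2=52/5 p3=52/5; velocities now: v0=-4 v1=-1 v2=-3 v3=2
Collision at t=2: particles 1 and 2 swap velocities; positions: p0=-8 p1=8 p2=8 p3=12; velocities now: v0=-4 v1=-3 v2=-1 v3=2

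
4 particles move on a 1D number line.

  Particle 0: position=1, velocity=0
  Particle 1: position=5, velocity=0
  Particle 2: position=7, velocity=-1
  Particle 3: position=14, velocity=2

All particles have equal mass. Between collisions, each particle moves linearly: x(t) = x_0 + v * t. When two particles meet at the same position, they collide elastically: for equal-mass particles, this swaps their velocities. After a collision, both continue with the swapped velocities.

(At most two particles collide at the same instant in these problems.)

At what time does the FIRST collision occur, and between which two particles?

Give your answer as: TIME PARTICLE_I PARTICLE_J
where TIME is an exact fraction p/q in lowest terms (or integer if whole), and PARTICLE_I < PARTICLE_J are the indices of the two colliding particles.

Answer: 2 1 2

Derivation:
Pair (0,1): pos 1,5 vel 0,0 -> not approaching (rel speed 0 <= 0)
Pair (1,2): pos 5,7 vel 0,-1 -> gap=2, closing at 1/unit, collide at t=2
Pair (2,3): pos 7,14 vel -1,2 -> not approaching (rel speed -3 <= 0)
Earliest collision: t=2 between 1 and 2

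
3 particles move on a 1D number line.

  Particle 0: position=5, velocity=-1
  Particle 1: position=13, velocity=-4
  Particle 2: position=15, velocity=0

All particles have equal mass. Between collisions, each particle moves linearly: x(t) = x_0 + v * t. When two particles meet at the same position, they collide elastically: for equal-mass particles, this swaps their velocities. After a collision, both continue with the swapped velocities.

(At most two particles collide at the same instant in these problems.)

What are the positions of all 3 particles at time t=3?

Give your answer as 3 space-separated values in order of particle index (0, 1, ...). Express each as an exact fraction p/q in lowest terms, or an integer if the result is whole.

Collision at t=8/3: particles 0 and 1 swap velocities; positions: p0=7/3 p1=7/3 p2=15; velocities now: v0=-4 v1=-1 v2=0
Advance to t=3 (no further collisions before then); velocities: v0=-4 v1=-1 v2=0; positions = 1 2 15

Answer: 1 2 15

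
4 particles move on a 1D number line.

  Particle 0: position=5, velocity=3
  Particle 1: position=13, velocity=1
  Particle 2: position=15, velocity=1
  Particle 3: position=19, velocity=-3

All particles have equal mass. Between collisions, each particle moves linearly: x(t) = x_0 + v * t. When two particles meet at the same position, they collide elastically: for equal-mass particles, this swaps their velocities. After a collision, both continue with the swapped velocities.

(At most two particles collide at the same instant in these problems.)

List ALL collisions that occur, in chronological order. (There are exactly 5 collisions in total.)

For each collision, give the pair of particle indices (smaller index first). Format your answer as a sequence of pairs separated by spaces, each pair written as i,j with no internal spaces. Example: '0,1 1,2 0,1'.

Answer: 2,3 1,2 0,1 1,2 2,3

Derivation:
Collision at t=1: particles 2 and 3 swap velocities; positions: p0=8 p1=14 p2=16 p3=16; velocities now: v0=3 v1=1 v2=-3 v3=1
Collision at t=3/2: particles 1 and 2 swap velocities; positions: p0=19/2 p1=29/2 p2=29/2 p3=33/2; velocities now: v0=3 v1=-3 v2=1 v3=1
Collision at t=7/3: particles 0 and 1 swap velocities; positions: p0=12 p1=12 p2=46/3 p3=52/3; velocities now: v0=-3 v1=3 v2=1 v3=1
Collision at t=4: particles 1 and 2 swap velocities; positions: p0=7 p1=17 p2=17 p3=19; velocities now: v0=-3 v1=1 v2=3 v3=1
Collision at t=5: particles 2 and 3 swap velocities; positions: p0=4 p1=18 p2=20 p3=20; velocities now: v0=-3 v1=1 v2=1 v3=3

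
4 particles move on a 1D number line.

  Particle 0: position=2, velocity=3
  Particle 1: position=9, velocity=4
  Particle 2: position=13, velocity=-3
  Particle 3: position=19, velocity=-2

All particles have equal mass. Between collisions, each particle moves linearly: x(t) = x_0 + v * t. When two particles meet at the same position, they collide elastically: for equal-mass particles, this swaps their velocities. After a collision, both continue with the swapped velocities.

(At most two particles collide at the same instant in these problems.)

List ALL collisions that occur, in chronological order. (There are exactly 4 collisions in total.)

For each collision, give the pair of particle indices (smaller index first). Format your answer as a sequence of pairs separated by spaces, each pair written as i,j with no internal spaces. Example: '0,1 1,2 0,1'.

Answer: 1,2 2,3 0,1 1,2

Derivation:
Collision at t=4/7: particles 1 and 2 swap velocities; positions: p0=26/7 p1=79/7 p2=79/7 p3=125/7; velocities now: v0=3 v1=-3 v2=4 v3=-2
Collision at t=5/3: particles 2 and 3 swap velocities; positions: p0=7 p1=8 p2=47/3 p3=47/3; velocities now: v0=3 v1=-3 v2=-2 v3=4
Collision at t=11/6: particles 0 and 1 swap velocities; positions: p0=15/2 p1=15/2 p2=46/3 p3=49/3; velocities now: v0=-3 v1=3 v2=-2 v3=4
Collision at t=17/5: particles 1 and 2 swap velocities; positions: p0=14/5 p1=61/5 p2=61/5 p3=113/5; velocities now: v0=-3 v1=-2 v2=3 v3=4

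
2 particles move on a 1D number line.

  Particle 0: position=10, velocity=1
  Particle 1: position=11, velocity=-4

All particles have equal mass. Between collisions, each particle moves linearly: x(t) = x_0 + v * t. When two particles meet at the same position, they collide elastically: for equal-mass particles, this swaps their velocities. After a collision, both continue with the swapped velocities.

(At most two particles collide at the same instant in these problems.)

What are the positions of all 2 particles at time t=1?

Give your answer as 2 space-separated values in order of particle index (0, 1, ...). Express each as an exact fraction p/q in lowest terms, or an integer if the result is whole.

Answer: 7 11

Derivation:
Collision at t=1/5: particles 0 and 1 swap velocities; positions: p0=51/5 p1=51/5; velocities now: v0=-4 v1=1
Advance to t=1 (no further collisions before then); velocities: v0=-4 v1=1; positions = 7 11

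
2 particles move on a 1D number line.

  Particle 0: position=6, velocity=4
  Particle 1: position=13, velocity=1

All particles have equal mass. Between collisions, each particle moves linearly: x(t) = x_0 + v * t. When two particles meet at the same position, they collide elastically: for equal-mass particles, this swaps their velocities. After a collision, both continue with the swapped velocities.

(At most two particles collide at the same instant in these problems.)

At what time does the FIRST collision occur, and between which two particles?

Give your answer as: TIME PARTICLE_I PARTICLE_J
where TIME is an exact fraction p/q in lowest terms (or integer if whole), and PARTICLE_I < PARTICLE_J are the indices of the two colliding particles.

Pair (0,1): pos 6,13 vel 4,1 -> gap=7, closing at 3/unit, collide at t=7/3
Earliest collision: t=7/3 between 0 and 1

Answer: 7/3 0 1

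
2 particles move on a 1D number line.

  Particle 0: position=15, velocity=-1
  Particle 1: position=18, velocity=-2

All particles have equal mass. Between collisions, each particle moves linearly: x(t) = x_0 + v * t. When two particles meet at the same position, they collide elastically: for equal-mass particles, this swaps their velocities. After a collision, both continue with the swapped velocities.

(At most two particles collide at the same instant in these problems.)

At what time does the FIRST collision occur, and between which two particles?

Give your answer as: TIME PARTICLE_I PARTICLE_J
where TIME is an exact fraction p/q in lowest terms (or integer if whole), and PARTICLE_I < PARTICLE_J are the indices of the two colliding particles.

Answer: 3 0 1

Derivation:
Pair (0,1): pos 15,18 vel -1,-2 -> gap=3, closing at 1/unit, collide at t=3
Earliest collision: t=3 between 0 and 1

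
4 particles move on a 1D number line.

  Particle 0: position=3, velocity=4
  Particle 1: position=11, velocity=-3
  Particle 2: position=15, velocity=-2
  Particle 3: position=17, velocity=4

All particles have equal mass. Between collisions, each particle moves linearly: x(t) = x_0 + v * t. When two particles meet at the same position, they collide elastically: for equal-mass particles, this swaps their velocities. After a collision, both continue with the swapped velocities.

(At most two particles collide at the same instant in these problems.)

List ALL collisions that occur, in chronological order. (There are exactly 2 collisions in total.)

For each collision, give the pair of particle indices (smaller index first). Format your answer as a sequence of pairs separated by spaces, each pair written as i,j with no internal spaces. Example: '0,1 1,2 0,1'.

Answer: 0,1 1,2

Derivation:
Collision at t=8/7: particles 0 and 1 swap velocities; positions: p0=53/7 p1=53/7 p2=89/7 p3=151/7; velocities now: v0=-3 v1=4 v2=-2 v3=4
Collision at t=2: particles 1 and 2 swap velocities; positions: p0=5 p1=11 p2=11 p3=25; velocities now: v0=-3 v1=-2 v2=4 v3=4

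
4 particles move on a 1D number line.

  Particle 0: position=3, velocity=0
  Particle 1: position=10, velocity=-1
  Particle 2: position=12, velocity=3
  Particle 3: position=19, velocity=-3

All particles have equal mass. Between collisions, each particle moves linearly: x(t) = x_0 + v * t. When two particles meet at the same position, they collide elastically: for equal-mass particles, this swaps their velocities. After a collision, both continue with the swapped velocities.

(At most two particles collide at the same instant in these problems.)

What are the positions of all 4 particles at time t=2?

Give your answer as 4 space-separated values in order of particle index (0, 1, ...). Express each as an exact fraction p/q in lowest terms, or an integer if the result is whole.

Answer: 3 8 13 18

Derivation:
Collision at t=7/6: particles 2 and 3 swap velocities; positions: p0=3 p1=53/6 p2=31/2 p3=31/2; velocities now: v0=0 v1=-1 v2=-3 v3=3
Advance to t=2 (no further collisions before then); velocities: v0=0 v1=-1 v2=-3 v3=3; positions = 3 8 13 18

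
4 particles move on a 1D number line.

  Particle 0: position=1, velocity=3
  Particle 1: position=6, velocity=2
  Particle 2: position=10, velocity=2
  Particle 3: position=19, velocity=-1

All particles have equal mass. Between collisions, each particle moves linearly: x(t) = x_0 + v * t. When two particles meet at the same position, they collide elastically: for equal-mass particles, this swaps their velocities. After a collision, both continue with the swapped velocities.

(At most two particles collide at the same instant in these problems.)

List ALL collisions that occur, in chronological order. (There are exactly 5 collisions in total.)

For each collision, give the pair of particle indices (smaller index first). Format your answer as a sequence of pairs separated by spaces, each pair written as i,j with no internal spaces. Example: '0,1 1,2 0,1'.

Answer: 2,3 1,2 0,1 1,2 2,3

Derivation:
Collision at t=3: particles 2 and 3 swap velocities; positions: p0=10 p1=12 p2=16 p3=16; velocities now: v0=3 v1=2 v2=-1 v3=2
Collision at t=13/3: particles 1 and 2 swap velocities; positions: p0=14 p1=44/3 p2=44/3 p3=56/3; velocities now: v0=3 v1=-1 v2=2 v3=2
Collision at t=9/2: particles 0 and 1 swap velocities; positions: p0=29/2 p1=29/2 p2=15 p3=19; velocities now: v0=-1 v1=3 v2=2 v3=2
Collision at t=5: particles 1 and 2 swap velocities; positions: p0=14 p1=16 p2=16 p3=20; velocities now: v0=-1 v1=2 v2=3 v3=2
Collision at t=9: particles 2 and 3 swap velocities; positions: p0=10 p1=24 p2=28 p3=28; velocities now: v0=-1 v1=2 v2=2 v3=3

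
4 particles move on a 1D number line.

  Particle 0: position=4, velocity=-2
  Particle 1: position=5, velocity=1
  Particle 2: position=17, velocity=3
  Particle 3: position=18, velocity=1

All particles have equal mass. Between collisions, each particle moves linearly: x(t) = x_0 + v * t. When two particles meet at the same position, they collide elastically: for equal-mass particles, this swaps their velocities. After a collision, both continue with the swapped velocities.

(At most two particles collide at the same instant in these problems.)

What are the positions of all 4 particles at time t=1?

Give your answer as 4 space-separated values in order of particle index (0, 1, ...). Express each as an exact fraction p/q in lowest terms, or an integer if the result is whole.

Collision at t=1/2: particles 2 and 3 swap velocities; positions: p0=3 p1=11/2 p2=37/2 p3=37/2; velocities now: v0=-2 v1=1 v2=1 v3=3
Advance to t=1 (no further collisions before then); velocities: v0=-2 v1=1 v2=1 v3=3; positions = 2 6 19 20

Answer: 2 6 19 20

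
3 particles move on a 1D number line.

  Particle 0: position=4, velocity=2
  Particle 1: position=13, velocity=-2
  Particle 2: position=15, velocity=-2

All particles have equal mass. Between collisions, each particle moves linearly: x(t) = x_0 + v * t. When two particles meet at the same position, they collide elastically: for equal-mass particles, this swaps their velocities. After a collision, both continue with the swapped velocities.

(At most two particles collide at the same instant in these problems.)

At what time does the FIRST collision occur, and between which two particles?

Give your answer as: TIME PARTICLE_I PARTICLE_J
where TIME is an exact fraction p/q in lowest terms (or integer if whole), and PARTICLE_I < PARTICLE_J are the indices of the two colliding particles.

Pair (0,1): pos 4,13 vel 2,-2 -> gap=9, closing at 4/unit, collide at t=9/4
Pair (1,2): pos 13,15 vel -2,-2 -> not approaching (rel speed 0 <= 0)
Earliest collision: t=9/4 between 0 and 1

Answer: 9/4 0 1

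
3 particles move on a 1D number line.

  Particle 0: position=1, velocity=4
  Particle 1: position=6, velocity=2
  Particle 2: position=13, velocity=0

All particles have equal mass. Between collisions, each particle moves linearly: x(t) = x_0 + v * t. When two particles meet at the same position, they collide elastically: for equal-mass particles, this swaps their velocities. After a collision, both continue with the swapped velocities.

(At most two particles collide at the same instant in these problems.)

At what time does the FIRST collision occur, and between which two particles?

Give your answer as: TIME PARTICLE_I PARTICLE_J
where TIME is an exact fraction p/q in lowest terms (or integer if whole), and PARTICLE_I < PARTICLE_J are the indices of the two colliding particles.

Pair (0,1): pos 1,6 vel 4,2 -> gap=5, closing at 2/unit, collide at t=5/2
Pair (1,2): pos 6,13 vel 2,0 -> gap=7, closing at 2/unit, collide at t=7/2
Earliest collision: t=5/2 between 0 and 1

Answer: 5/2 0 1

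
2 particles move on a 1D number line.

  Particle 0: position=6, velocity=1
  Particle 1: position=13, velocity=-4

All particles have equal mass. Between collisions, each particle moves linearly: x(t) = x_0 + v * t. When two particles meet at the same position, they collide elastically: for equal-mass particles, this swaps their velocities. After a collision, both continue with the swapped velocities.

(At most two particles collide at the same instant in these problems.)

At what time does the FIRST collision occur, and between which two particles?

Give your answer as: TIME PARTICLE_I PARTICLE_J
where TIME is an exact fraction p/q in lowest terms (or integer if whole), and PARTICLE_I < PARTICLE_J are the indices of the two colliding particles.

Pair (0,1): pos 6,13 vel 1,-4 -> gap=7, closing at 5/unit, collide at t=7/5
Earliest collision: t=7/5 between 0 and 1

Answer: 7/5 0 1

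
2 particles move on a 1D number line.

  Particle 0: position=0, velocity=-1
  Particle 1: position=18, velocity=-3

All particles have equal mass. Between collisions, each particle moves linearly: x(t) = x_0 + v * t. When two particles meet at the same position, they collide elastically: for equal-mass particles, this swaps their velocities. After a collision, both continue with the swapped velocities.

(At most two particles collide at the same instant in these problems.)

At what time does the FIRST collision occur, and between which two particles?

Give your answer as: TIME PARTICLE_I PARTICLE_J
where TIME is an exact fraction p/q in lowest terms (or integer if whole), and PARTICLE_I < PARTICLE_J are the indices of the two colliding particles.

Pair (0,1): pos 0,18 vel -1,-3 -> gap=18, closing at 2/unit, collide at t=9
Earliest collision: t=9 between 0 and 1

Answer: 9 0 1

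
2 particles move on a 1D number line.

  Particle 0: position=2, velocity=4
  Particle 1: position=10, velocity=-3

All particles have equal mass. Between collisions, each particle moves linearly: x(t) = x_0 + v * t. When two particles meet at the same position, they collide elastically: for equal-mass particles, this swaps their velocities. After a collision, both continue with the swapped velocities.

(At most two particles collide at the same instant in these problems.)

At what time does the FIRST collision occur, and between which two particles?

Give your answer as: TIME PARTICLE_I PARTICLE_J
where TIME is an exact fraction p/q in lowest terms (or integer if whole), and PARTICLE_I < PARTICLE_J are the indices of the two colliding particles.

Pair (0,1): pos 2,10 vel 4,-3 -> gap=8, closing at 7/unit, collide at t=8/7
Earliest collision: t=8/7 between 0 and 1

Answer: 8/7 0 1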